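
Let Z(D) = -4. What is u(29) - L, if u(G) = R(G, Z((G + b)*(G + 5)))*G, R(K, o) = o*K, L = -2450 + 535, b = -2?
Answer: -1449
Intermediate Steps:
L = -1915
R(K, o) = K*o
u(G) = -4*G² (u(G) = (G*(-4))*G = (-4*G)*G = -4*G²)
u(29) - L = -4*29² - 1*(-1915) = -4*841 + 1915 = -3364 + 1915 = -1449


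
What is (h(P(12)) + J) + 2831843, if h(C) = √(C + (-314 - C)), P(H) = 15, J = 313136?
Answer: 3144979 + I*√314 ≈ 3.145e+6 + 17.72*I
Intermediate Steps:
h(C) = I*√314 (h(C) = √(-314) = I*√314)
(h(P(12)) + J) + 2831843 = (I*√314 + 313136) + 2831843 = (313136 + I*√314) + 2831843 = 3144979 + I*√314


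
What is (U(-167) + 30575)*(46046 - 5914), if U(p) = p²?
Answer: 2346277248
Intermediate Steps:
(U(-167) + 30575)*(46046 - 5914) = ((-167)² + 30575)*(46046 - 5914) = (27889 + 30575)*40132 = 58464*40132 = 2346277248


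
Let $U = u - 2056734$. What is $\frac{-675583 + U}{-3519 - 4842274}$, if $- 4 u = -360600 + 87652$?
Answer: $\frac{2664080}{4845793} \approx 0.54977$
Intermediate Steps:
$u = 68237$ ($u = - \frac{-360600 + 87652}{4} = \left(- \frac{1}{4}\right) \left(-272948\right) = 68237$)
$U = -1988497$ ($U = 68237 - 2056734 = -1988497$)
$\frac{-675583 + U}{-3519 - 4842274} = \frac{-675583 - 1988497}{-3519 - 4842274} = - \frac{2664080}{-4845793} = \left(-2664080\right) \left(- \frac{1}{4845793}\right) = \frac{2664080}{4845793}$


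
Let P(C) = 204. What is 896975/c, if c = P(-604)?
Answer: 896975/204 ≈ 4396.9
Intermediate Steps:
c = 204
896975/c = 896975/204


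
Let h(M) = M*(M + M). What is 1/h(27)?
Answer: 1/1458 ≈ 0.00068587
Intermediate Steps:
h(M) = 2*M² (h(M) = M*(2*M) = 2*M²)
1/h(27) = 1/(2*27²) = 1/(2*729) = 1/1458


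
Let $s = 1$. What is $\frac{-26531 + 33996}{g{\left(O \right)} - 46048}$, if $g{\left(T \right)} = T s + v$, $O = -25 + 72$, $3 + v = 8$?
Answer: $- \frac{7465}{45996} \approx -0.1623$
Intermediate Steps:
$v = 5$ ($v = -3 + 8 = 5$)
$O = 47$
$g{\left(T \right)} = 5 + T$ ($g{\left(T \right)} = T 1 + 5 = T + 5 = 5 + T$)
$\frac{-26531 + 33996}{g{\left(O \right)} - 46048} = \frac{-26531 + 33996}{\left(5 + 47\right) - 46048} = \frac{7465}{52 - 46048} = \frac{7465}{-45996} = 7465 \left(- \frac{1}{45996}\right) = - \frac{7465}{45996}$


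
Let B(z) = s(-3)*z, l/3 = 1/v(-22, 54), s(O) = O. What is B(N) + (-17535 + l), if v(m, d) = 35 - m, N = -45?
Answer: -330599/19 ≈ -17400.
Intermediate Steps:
l = 1/19 (l = 3/(35 - 1*(-22)) = 3/(35 + 22) = 3/57 = 3*(1/57) = 1/19 ≈ 0.052632)
B(z) = -3*z
B(N) + (-17535 + l) = -3*(-45) + (-17535 + 1/19) = 135 - 333164/19 = -330599/19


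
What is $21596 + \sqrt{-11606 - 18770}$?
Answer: $21596 + 2 i \sqrt{7594} \approx 21596.0 + 174.29 i$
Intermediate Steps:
$21596 + \sqrt{-11606 - 18770} = 21596 + \sqrt{-30376} = 21596 + 2 i \sqrt{7594}$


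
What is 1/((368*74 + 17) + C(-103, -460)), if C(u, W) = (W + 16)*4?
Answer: 1/25473 ≈ 3.9257e-5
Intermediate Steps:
C(u, W) = 64 + 4*W (C(u, W) = (16 + W)*4 = 64 + 4*W)
1/((368*74 + 17) + C(-103, -460)) = 1/((368*74 + 17) + (64 + 4*(-460))) = 1/((27232 + 17) + (64 - 1840)) = 1/(27249 - 1776) = 1/25473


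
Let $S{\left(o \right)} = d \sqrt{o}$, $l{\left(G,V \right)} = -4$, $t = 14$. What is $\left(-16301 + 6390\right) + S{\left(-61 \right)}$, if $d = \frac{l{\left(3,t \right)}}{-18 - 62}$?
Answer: $-9911 + \frac{i \sqrt{61}}{20} \approx -9911.0 + 0.39051 i$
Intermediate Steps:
$d = \frac{1}{20}$ ($d = - \frac{4}{-18 - 62} = - \frac{4}{-80} = \left(-4\right) \left(- \frac{1}{80}\right) = \frac{1}{20} \approx 0.05$)
$S{\left(o \right)} = \frac{\sqrt{o}}{20}$
$\left(-16301 + 6390\right) + S{\left(-61 \right)} = \left(-16301 + 6390\right) + \frac{\sqrt{-61}}{20} = -9911 + \frac{i \sqrt{61}}{20}$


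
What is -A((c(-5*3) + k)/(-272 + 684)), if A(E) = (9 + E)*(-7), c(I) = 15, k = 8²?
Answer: 26509/412 ≈ 64.342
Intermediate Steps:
k = 64
A(E) = -63 - 7*E
-A((c(-5*3) + k)/(-272 + 684)) = -(-63 - 7*(15 + 64)/(-272 + 684)) = -(-63 - 553/412) = -1*(-26509/412) = 26509/412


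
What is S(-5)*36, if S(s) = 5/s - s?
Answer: 144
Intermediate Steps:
S(s) = -s + 5/s
S(-5)*36 = (-1*(-5) + 5/(-5))*36 = (5 + 5*(-1/5))*36 = (5 - 1)*36 = 4*36 = 144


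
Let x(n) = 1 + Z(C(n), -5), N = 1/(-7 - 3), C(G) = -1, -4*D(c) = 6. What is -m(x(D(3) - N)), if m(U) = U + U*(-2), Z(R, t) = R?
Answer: 0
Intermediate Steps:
D(c) = -3/2 (D(c) = -1/4*6 = -3/2)
N = -1/10 (N = 1/(-10) = -1/10 ≈ -0.10000)
x(n) = 0 (x(n) = 1 - 1 = 0)
m(U) = -U (m(U) = U - 2*U = -U)
-m(x(D(3) - N)) = -(-1)*0 = -1*0 = 0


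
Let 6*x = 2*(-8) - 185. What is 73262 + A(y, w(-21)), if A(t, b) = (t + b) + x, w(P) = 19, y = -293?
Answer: 145909/2 ≈ 72955.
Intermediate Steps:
x = -67/2 (x = (2*(-8) - 185)/6 = (-16 - 185)/6 = (⅙)*(-201) = -67/2 ≈ -33.500)
A(t, b) = -67/2 + b + t (A(t, b) = (t + b) - 67/2 = (b + t) - 67/2 = -67/2 + b + t)
73262 + A(y, w(-21)) = 73262 + (-67/2 + 19 - 293) = 73262 - 615/2 = 145909/2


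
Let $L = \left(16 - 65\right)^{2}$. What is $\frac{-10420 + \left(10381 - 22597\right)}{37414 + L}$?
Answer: $- \frac{22636}{39815} \approx -0.56853$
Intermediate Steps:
$L = 2401$ ($L = \left(-49\right)^{2} = 2401$)
$\frac{-10420 + \left(10381 - 22597\right)}{37414 + L} = \frac{-10420 + \left(10381 - 22597\right)}{37414 + 2401} = \frac{-10420 - 12216}{39815} = \left(-22636\right) \frac{1}{39815} = - \frac{22636}{39815}$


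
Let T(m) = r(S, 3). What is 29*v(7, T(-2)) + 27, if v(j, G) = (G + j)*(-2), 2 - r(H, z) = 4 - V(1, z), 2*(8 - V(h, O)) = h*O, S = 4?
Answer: -640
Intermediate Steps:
V(h, O) = 8 - O*h/2 (V(h, O) = 8 - h*O/2 = 8 - O*h/2)
r(H, z) = 6 - z/2 (r(H, z) = 2 - (4 - (8 - ½*z*1)) = 2 - (4 - (8 - z/2)) = 2 - (4 + (-8 + z/2)) = 2 - (-4 + z/2) = 2 + (4 - z/2) = 6 - z/2)
T(m) = 9/2 (T(m) = 6 - ½*3 = 6 - 3/2 = 9/2)
v(j, G) = -2*G - 2*j
29*v(7, T(-2)) + 27 = 29*(-2*9/2 - 2*7) + 27 = 29*(-9 - 14) + 27 = 29*(-23) + 27 = -667 + 27 = -640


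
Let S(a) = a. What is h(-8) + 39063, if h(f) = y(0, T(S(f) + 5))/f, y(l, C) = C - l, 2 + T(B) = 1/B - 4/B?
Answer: 312505/8 ≈ 39063.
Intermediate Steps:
T(B) = -2 - 3/B (T(B) = -2 + (1/B - 4/B) = -2 - 3/B)
h(f) = (-2 - 3/(5 + f))/f (h(f) = ((-2 - 3/(f + 5)) - 1*0)/f = ((-2 - 3/(5 + f)) + 0)/f = (-2 - 3/(5 + f))/f)
h(-8) + 39063 = (-13 - 2*(-8))/((-8)*(5 - 8)) + 39063 = -⅛*(-13 + 16)/(-3) + 39063 = -⅛*(-⅓)*3 + 39063 = ⅛ + 39063 = 312505/8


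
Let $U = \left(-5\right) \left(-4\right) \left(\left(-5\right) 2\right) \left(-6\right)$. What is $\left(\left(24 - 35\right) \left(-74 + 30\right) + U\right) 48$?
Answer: $80832$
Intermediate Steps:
$U = 1200$ ($U = 20 \left(-10\right) \left(-6\right) = \left(-200\right) \left(-6\right) = 1200$)
$\left(\left(24 - 35\right) \left(-74 + 30\right) + U\right) 48 = \left(\left(24 - 35\right) \left(-74 + 30\right) + 1200\right) 48 = \left(\left(-11\right) \left(-44\right) + 1200\right) 48 = \left(484 + 1200\right) 48 = 1684 \cdot 48 = 80832$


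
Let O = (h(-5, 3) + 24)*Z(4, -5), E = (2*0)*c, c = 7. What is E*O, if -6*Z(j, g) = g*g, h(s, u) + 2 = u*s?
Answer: 0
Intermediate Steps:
h(s, u) = -2 + s*u (h(s, u) = -2 + u*s = -2 + s*u)
Z(j, g) = -g²/6 (Z(j, g) = -g*g/6 = -g²/6)
E = 0 (E = (2*0)*7 = 0*7 = 0)
O = -175/6 (O = ((-2 - 5*3) + 24)*(-⅙*(-5)²) = ((-2 - 15) + 24)*(-⅙*25) = (-17 + 24)*(-25/6) = 7*(-25/6) = -175/6 ≈ -29.167)
E*O = 0*(-175/6) = 0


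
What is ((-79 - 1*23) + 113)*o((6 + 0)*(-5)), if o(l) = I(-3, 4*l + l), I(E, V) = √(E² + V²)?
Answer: 33*√2501 ≈ 1650.3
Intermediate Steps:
o(l) = √(9 + 25*l²) (o(l) = √((-3)² + (4*l + l)²) = √(9 + (5*l)²) = √(9 + 25*l²))
((-79 - 1*23) + 113)*o((6 + 0)*(-5)) = ((-79 - 1*23) + 113)*√(9 + 25*((6 + 0)*(-5))²) = ((-79 - 23) + 113)*√(9 + 25*(6*(-5))²) = (-102 + 113)*√(9 + 25*(-30)²) = 11*√(9 + 25*900) = 11*√(9 + 22500) = 11*√22509 = 11*(3*√2501) = 33*√2501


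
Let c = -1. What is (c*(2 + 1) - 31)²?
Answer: 1156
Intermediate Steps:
(c*(2 + 1) - 31)² = (-(2 + 1) - 31)² = (-1*3 - 31)² = (-3 - 31)² = (-34)² = 1156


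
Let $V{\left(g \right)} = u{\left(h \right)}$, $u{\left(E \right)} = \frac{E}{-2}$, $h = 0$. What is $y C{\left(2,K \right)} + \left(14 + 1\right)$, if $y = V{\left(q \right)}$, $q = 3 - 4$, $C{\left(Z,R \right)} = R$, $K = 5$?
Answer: $15$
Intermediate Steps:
$q = -1$
$u{\left(E \right)} = - \frac{E}{2}$ ($u{\left(E \right)} = E \left(- \frac{1}{2}\right) = - \frac{E}{2}$)
$V{\left(g \right)} = 0$ ($V{\left(g \right)} = \left(- \frac{1}{2}\right) 0 = 0$)
$y = 0$
$y C{\left(2,K \right)} + \left(14 + 1\right) = 0 \cdot 5 + \left(14 + 1\right) = 0 + 15 = 15$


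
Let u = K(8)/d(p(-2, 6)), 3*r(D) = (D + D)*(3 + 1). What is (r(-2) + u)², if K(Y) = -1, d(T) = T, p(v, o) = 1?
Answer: 361/9 ≈ 40.111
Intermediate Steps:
r(D) = 8*D/3 (r(D) = ((D + D)*(3 + 1))/3 = ((2*D)*4)/3 = (8*D)/3 = 8*D/3)
u = -1 (u = -1/1 = -1*1 = -1)
(r(-2) + u)² = ((8/3)*(-2) - 1)² = (-16/3 - 1)² = (-19/3)² = 361/9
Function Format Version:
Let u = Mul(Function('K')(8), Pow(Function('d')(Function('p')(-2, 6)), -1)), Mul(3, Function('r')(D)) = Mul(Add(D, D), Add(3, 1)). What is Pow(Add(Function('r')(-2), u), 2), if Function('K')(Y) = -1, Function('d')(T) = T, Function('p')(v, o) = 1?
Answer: Rational(361, 9) ≈ 40.111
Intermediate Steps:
Function('r')(D) = Mul(Rational(8, 3), D) (Function('r')(D) = Mul(Rational(1, 3), Mul(Add(D, D), Add(3, 1))) = Mul(Rational(1, 3), Mul(Mul(2, D), 4)) = Mul(Rational(1, 3), Mul(8, D)) = Mul(Rational(8, 3), D))
u = -1 (u = Mul(-1, Pow(1, -1)) = Mul(-1, 1) = -1)
Pow(Add(Function('r')(-2), u), 2) = Pow(Add(Mul(Rational(8, 3), -2), -1), 2) = Pow(Add(Rational(-16, 3), -1), 2) = Pow(Rational(-19, 3), 2) = Rational(361, 9)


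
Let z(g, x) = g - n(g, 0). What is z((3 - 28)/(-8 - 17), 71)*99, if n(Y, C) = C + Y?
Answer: 0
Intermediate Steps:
z(g, x) = 0 (z(g, x) = g - (0 + g) = g - g = 0)
z((3 - 28)/(-8 - 17), 71)*99 = 0*99 = 0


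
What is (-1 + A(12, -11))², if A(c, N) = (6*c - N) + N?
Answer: 5041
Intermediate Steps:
A(c, N) = 6*c (A(c, N) = (-N + 6*c) + N = 6*c)
(-1 + A(12, -11))² = (-1 + 6*12)² = (-1 + 72)² = 71² = 5041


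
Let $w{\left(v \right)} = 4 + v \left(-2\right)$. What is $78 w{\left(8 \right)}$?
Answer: $-936$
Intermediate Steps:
$w{\left(v \right)} = 4 - 2 v$
$78 w{\left(8 \right)} = 78 \left(4 - 16\right) = 78 \left(-12\right) = -936$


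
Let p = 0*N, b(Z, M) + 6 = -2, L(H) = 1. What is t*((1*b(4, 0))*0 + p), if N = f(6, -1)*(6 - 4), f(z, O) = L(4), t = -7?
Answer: 0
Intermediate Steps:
b(Z, M) = -8 (b(Z, M) = -6 - 2 = -8)
f(z, O) = 1
N = 2 (N = 1*(6 - 4) = 1*2 = 2)
p = 0 (p = 0*2 = 0)
t*((1*b(4, 0))*0 + p) = -7*((1*(-8))*0 + 0) = -7*(-8*0 + 0) = -7*(0 + 0) = -7*0 = 0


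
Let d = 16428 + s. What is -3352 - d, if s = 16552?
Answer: -36332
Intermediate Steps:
d = 32980 (d = 16428 + 16552 = 32980)
-3352 - d = -3352 - 1*32980 = -3352 - 32980 = -36332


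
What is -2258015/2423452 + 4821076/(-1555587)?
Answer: -15196185054157/3769890426324 ≈ -4.0309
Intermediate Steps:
-2258015/2423452 + 4821076/(-1555587) = -2258015*1/2423452 + 4821076*(-1/1555587) = -2258015/2423452 - 4821076/1555587 = -15196185054157/3769890426324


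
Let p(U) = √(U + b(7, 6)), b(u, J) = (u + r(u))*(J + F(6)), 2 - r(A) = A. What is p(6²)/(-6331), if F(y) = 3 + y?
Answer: -√66/6331 ≈ -0.0012832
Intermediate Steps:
r(A) = 2 - A
b(u, J) = 18 + 2*J (b(u, J) = (u + (2 - u))*(J + (3 + 6)) = 2*(J + 9) = 2*(9 + J) = 18 + 2*J)
p(U) = √(30 + U) (p(U) = √(U + (18 + 2*6)) = √(U + (18 + 12)) = √(U + 30) = √(30 + U))
p(6²)/(-6331) = √(30 + 6²)/(-6331) = √(30 + 36)*(-1/6331) = √66*(-1/6331) = -√66/6331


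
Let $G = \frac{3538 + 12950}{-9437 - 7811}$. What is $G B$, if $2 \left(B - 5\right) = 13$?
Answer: $- \frac{47403}{4312} \approx -10.993$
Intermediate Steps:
$B = \frac{23}{2}$ ($B = 5 + \frac{1}{2} \cdot 13 = 5 + \frac{13}{2} = \frac{23}{2} \approx 11.5$)
$G = - \frac{2061}{2156}$ ($G = \frac{16488}{-17248} = 16488 \left(- \frac{1}{17248}\right) = - \frac{2061}{2156} \approx -0.95594$)
$G B = \left(- \frac{2061}{2156}\right) \frac{23}{2} = - \frac{47403}{4312}$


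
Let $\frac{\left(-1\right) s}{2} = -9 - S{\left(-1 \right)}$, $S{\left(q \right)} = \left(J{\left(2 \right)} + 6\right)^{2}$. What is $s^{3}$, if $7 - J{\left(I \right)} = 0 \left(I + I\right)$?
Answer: $45118016$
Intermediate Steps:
$J{\left(I \right)} = 7$ ($J{\left(I \right)} = 7 - 0 \left(I + I\right) = 7 - 0 \cdot 2 I = 7 - 0 = 7 + 0 = 7$)
$S{\left(q \right)} = 169$ ($S{\left(q \right)} = \left(7 + 6\right)^{2} = 13^{2} = 169$)
$s = 356$ ($s = - 2 \left(-9 - 169\right) = \left(-2\right) \left(-178\right) = 356$)
$s^{3} = 356^{3} = 45118016$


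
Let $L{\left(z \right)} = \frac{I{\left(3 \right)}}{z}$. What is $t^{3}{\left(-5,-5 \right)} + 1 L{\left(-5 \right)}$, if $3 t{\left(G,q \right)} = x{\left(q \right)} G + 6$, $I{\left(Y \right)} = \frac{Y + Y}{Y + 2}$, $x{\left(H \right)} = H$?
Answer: $\frac{744613}{675} \approx 1103.1$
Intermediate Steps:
$I{\left(Y \right)} = \frac{2 Y}{2 + Y}$
$t{\left(G,q \right)} = 2 + \frac{G q}{3}$ ($t{\left(G,q \right)} = \frac{q G + 6}{3} = \frac{G q + 6}{3} = \frac{6 + G q}{3} = 2 + \frac{G q}{3}$)
$L{\left(z \right)} = \frac{6}{5 z}$ ($L{\left(z \right)} = \frac{2 \cdot 3 \frac{1}{2 + 3}}{z} = \frac{2 \cdot 3 \cdot \frac{1}{5}}{z} = \frac{6}{5 z}$)
$t^{3}{\left(-5,-5 \right)} + 1 L{\left(-5 \right)} = \left(2 + \frac{1}{3} \left(-5\right) \left(-5\right)\right)^{3} + 1 \frac{6}{5 \left(-5\right)} = \left(2 + \frac{25}{3}\right)^{3} + 1 \cdot \frac{6}{5} \left(- \frac{1}{5}\right) = \left(\frac{31}{3}\right)^{3} + 1 \left(- \frac{6}{25}\right) = \frac{29791}{27} - \frac{6}{25} = \frac{744613}{675}$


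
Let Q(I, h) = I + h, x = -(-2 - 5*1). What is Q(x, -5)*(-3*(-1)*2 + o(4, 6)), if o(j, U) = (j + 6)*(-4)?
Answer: -68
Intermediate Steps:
o(j, U) = -24 - 4*j (o(j, U) = (6 + j)*(-4) = -24 - 4*j)
x = 7 (x = -(-2 - 5) = -1*(-7) = 7)
Q(x, -5)*(-3*(-1)*2 + o(4, 6)) = (7 - 5)*(-3*(-1)*2 + (-24 - 4*4)) = 2*(3*2 + (-24 - 16)) = 2*(6 - 40) = 2*(-34) = -68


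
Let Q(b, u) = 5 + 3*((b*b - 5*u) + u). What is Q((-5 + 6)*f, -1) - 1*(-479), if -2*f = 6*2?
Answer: 604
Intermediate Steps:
f = -6 (f = -3*2 = -½*12 = -6)
Q(b, u) = 5 - 12*u + 3*b² (Q(b, u) = 5 + 3*((b² - 5*u) + u) = 5 + 3*(b² - 4*u) = 5 + (-12*u + 3*b²) = 5 - 12*u + 3*b²)
Q((-5 + 6)*f, -1) - 1*(-479) = (5 - 12*(-1) + 3*((-5 + 6)*(-6))²) - 1*(-479) = (5 + 12 + 3*(1*(-6))²) + 479 = (5 + 12 + 3*(-6)²) + 479 = (5 + 12 + 3*36) + 479 = (5 + 12 + 108) + 479 = 125 + 479 = 604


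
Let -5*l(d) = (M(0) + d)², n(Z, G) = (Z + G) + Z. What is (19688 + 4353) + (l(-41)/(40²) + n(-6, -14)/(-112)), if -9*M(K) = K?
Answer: 1346297233/56000 ≈ 24041.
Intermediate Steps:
M(K) = -K/9
n(Z, G) = G + 2*Z (n(Z, G) = (G + Z) + Z = G + 2*Z)
l(d) = -d²/5 (l(d) = -(-⅑*0 + d)²/5 = -(0 + d)²/5 = -d²/5)
(19688 + 4353) + (l(-41)/(40²) + n(-6, -14)/(-112)) = (19688 + 4353) + ((-⅕*(-41)²)/(40²) + (-14 + 2*(-6))/(-112)) = 24041 + (-⅕*1681/1600 + (-14 - 12)*(-1/112)) = 24041 + (-1681/5*1/1600 - 26*(-1/112)) = 24041 + (-1681/8000 + 13/56) = 24041 + 1233/56000 = 1346297233/56000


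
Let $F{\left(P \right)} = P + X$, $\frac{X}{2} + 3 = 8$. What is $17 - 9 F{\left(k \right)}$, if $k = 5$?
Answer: $-118$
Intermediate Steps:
$X = 10$ ($X = -6 + 2 \cdot 8 = -6 + 16 = 10$)
$F{\left(P \right)} = 10 + P$ ($F{\left(P \right)} = P + 10 = 10 + P$)
$17 - 9 F{\left(k \right)} = 17 - 9 \left(10 + 5\right) = 17 - 135 = -118$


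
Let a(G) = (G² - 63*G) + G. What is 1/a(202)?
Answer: 1/28280 ≈ 3.5361e-5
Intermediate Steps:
a(G) = G² - 62*G
1/a(202) = 1/(202*(-62 + 202)) = 1/(202*140) = 1/28280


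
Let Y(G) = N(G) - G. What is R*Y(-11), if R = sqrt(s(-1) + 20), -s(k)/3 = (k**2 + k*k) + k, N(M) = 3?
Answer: 14*sqrt(17) ≈ 57.724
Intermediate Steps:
s(k) = -6*k**2 - 3*k (s(k) = -3*((k**2 + k*k) + k) = -3*((k**2 + k**2) + k) = -3*(2*k**2 + k) = -3*(k + 2*k**2) = -6*k**2 - 3*k)
Y(G) = 3 - G
R = sqrt(17) (R = sqrt(-3*(-1)*(1 + 2*(-1)) + 20) = sqrt(-3*(-1)*(1 - 2) + 20) = sqrt(-3*(-1)*(-1) + 20) = sqrt(-3 + 20) = sqrt(17) ≈ 4.1231)
R*Y(-11) = sqrt(17)*(3 - 1*(-11)) = sqrt(17)*(3 + 11) = sqrt(17)*14 = 14*sqrt(17)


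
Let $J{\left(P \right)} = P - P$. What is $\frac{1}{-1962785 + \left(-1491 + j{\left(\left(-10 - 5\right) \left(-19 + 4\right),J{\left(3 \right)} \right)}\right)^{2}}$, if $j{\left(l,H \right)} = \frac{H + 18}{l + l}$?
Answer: $\frac{625}{162610451} \approx 3.8435 \cdot 10^{-6}$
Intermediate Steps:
$J{\left(P \right)} = 0$
$j{\left(l,H \right)} = \frac{18 + H}{2 l}$
$\frac{1}{-1962785 + \left(-1491 + j{\left(\left(-10 - 5\right) \left(-19 + 4\right),J{\left(3 \right)} \right)}\right)^{2}} = \frac{1}{-1962785 + \left(-1491 + \frac{18 + 0}{2 \left(-10 - 5\right) \left(-19 + 4\right)}\right)^{2}} = \frac{1}{-1962785 + \left(-1491 + \frac{1}{2} \frac{1}{\left(-15\right) \left(-15\right)} 18\right)^{2}} = \frac{1}{-1962785 + \left(-1491 + \frac{1}{2} \cdot \frac{1}{225} \cdot 18\right)^{2}} = \frac{1}{-1962785 + \left(-1491 + \frac{1}{25}\right)^{2}} = \frac{1}{-1962785 + \left(- \frac{37274}{25}\right)^{2}} = \frac{1}{-1962785 + \frac{1389351076}{625}} = \frac{1}{\frac{162610451}{625}} = \frac{625}{162610451}$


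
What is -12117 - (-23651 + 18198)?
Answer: -6664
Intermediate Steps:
-12117 - (-23651 + 18198) = -12117 - 1*(-5453) = -12117 + 5453 = -6664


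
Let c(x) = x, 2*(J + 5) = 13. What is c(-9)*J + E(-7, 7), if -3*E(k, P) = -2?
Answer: -77/6 ≈ -12.833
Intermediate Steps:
J = 3/2 (J = -5 + (1/2)*13 = -5 + 13/2 = 3/2 ≈ 1.5000)
E(k, P) = 2/3 (E(k, P) = -1/3*(-2) = 2/3)
c(-9)*J + E(-7, 7) = -9*3/2 + 2/3 = -27/2 + 2/3 = -77/6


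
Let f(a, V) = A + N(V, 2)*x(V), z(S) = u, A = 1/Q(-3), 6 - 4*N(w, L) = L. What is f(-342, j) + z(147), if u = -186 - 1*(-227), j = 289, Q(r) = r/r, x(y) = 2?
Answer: 44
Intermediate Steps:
Q(r) = 1
N(w, L) = 3/2 - L/4
u = 41 (u = -186 + 227 = 41)
A = 1 (A = 1/1 = 1)
z(S) = 41
f(a, V) = 3 (f(a, V) = 1 + (3/2 - ¼*2)*2 = 1 + (3/2 - ½)*2 = 1 + 1*2 = 1 + 2 = 3)
f(-342, j) + z(147) = 3 + 41 = 44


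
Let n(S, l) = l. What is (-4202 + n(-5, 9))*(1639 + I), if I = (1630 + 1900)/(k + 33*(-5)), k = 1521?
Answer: -4666838351/678 ≈ -6.8832e+6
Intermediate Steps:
I = 1765/678 (I = (1630 + 1900)/(1521 + 33*(-5)) = 3530/(1521 - 165) = 3530/1356 = 3530*(1/1356) = 1765/678 ≈ 2.6032)
(-4202 + n(-5, 9))*(1639 + I) = (-4202 + 9)*(1639 + 1765/678) = -4193*1113007/678 = -4666838351/678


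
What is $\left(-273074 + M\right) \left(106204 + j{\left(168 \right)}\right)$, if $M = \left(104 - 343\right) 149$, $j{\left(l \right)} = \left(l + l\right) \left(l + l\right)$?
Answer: $-67632883500$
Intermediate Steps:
$j{\left(l \right)} = 4 l^{2}$ ($j{\left(l \right)} = 2 l 2 l = 4 l^{2}$)
$M = -35611$ ($M = \left(-239\right) 149 = -35611$)
$\left(-273074 + M\right) \left(106204 + j{\left(168 \right)}\right) = \left(-273074 - 35611\right) \left(106204 + 4 \cdot 168^{2}\right) = - 308685 \left(106204 + 4 \cdot 28224\right) = - 308685 \left(106204 + 112896\right) = \left(-308685\right) 219100 = -67632883500$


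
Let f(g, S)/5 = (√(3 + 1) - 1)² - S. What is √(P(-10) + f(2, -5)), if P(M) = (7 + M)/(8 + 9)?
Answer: 13*√51/17 ≈ 5.4611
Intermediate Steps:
P(M) = 7/17 + M/17 (P(M) = (7 + M)/17 = (7 + M)*(1/17) = 7/17 + M/17)
f(g, S) = 5 - 5*S (f(g, S) = 5*((√(3 + 1) - 1)² - S) = 5*((√4 - 1)² - S) = 5*((2 - 1)² - S) = 5*(1² - S) = 5*(1 - S) = 5 - 5*S)
√(P(-10) + f(2, -5)) = √((7/17 + (1/17)*(-10)) + (5 - 5*(-5))) = √((7/17 - 10/17) + (5 + 25)) = √(-3/17 + 30) = √(507/17) = 13*√51/17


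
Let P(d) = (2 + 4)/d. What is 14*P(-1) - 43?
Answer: -127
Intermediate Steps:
P(d) = 6/d
14*P(-1) - 43 = 14*(6/(-1)) - 43 = 14*(6*(-1)) - 43 = 14*(-6) - 43 = -84 - 43 = -127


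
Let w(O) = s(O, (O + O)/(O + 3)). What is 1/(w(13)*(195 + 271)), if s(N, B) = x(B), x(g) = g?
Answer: 4/3029 ≈ 0.0013206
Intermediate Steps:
s(N, B) = B
w(O) = 2*O/(3 + O) (w(O) = (O + O)/(O + 3) = (2*O)/(3 + O) = 2*O/(3 + O))
1/(w(13)*(195 + 271)) = 1/((2*13/(3 + 13))*(195 + 271)) = 1/((2*13/16)*466) = 1/((2*13*(1/16))*466) = 1/((13/8)*466) = 1/(3029/4) = 4/3029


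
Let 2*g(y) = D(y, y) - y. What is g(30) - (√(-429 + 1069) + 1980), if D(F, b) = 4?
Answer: -1993 - 8*√10 ≈ -2018.3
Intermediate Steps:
g(y) = 2 - y/2 (g(y) = (4 - y)/2 = 2 - y/2)
g(30) - (√(-429 + 1069) + 1980) = (2 - ½*30) - (√(-429 + 1069) + 1980) = (2 - 15) - (√640 + 1980) = -13 - (8*√10 + 1980) = -13 - (1980 + 8*√10) = -13 + (-1980 - 8*√10) = -1993 - 8*√10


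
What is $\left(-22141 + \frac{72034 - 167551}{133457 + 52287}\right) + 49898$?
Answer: $\frac{5155600691}{185744} \approx 27757.0$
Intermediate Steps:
$\left(-22141 + \frac{72034 - 167551}{133457 + 52287}\right) + 49898 = \left(-22141 - \frac{95517}{185744}\right) + 49898 = - \frac{4112653421}{185744} + 49898 = \frac{5155600691}{185744}$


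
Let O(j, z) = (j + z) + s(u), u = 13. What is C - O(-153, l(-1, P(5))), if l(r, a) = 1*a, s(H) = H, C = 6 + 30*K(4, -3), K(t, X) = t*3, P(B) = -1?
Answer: 507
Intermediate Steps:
K(t, X) = 3*t
C = 366 (C = 6 + 30*(3*4) = 6 + 30*12 = 6 + 360 = 366)
l(r, a) = a
O(j, z) = 13 + j + z (O(j, z) = (j + z) + 13 = 13 + j + z)
C - O(-153, l(-1, P(5))) = 366 - (13 - 153 - 1) = 366 - 1*(-141) = 366 + 141 = 507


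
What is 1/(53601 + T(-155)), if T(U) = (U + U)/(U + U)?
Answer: 1/53602 ≈ 1.8656e-5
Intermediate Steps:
T(U) = 1 (T(U) = (2*U)/((2*U)) = (2*U)*(1/(2*U)) = 1)
1/(53601 + T(-155)) = 1/(53601 + 1) = 1/53602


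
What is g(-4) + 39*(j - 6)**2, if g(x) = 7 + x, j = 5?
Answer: 42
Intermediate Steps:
g(-4) + 39*(j - 6)**2 = (7 - 4) + 39*(5 - 6)**2 = 3 + 39*(-1)**2 = 3 + 39*1 = 3 + 39 = 42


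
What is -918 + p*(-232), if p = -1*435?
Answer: 100002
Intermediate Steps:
p = -435
-918 + p*(-232) = -918 - 435*(-232) = -918 + 100920 = 100002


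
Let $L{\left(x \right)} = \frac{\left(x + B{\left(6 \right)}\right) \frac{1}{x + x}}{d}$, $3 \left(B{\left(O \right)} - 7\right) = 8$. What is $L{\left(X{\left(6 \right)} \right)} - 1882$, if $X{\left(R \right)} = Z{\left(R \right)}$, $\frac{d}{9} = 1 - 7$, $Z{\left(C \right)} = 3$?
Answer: $- \frac{914671}{486} \approx -1882.0$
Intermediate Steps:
$B{\left(O \right)} = \frac{29}{3}$ ($B{\left(O \right)} = 7 + \frac{1}{3} \cdot 8 = 7 + \frac{8}{3} = \frac{29}{3}$)
$d = -54$ ($d = 9 \left(1 - 7\right) = 9 \left(-6\right) = -54$)
$X{\left(R \right)} = 3$
$L{\left(x \right)} = - \frac{\frac{29}{3} + x}{108 x}$ ($L{\left(x \right)} = \frac{\left(x + \frac{29}{3}\right) \frac{1}{x + x}}{-54} = \frac{\frac{29}{3} + x}{2 x} \left(- \frac{1}{54}\right) = - \frac{\frac{29}{3} + x}{108 x}$)
$L{\left(X{\left(6 \right)} \right)} - 1882 = \frac{-29 - 9}{324 \cdot 3} - 1882 = \frac{1}{324} \cdot \frac{1}{3} \left(-29 - 9\right) - 1882 = \frac{1}{324} \cdot \frac{1}{3} \left(-38\right) - 1882 = - \frac{19}{486} - 1882 = - \frac{914671}{486}$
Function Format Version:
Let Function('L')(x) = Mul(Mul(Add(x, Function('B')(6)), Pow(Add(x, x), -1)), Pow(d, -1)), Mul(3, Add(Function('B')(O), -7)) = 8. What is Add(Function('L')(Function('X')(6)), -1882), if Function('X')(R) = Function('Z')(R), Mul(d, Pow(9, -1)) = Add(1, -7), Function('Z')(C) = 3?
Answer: Rational(-914671, 486) ≈ -1882.0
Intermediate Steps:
Function('B')(O) = Rational(29, 3) (Function('B')(O) = Add(7, Mul(Rational(1, 3), 8)) = Add(7, Rational(8, 3)) = Rational(29, 3))
d = -54 (d = Mul(9, Add(1, -7)) = Mul(9, -6) = -54)
Function('X')(R) = 3
Function('L')(x) = Mul(Rational(-1, 108), Pow(x, -1), Add(Rational(29, 3), x)) (Function('L')(x) = Mul(Mul(Add(x, Rational(29, 3)), Pow(Add(x, x), -1)), Pow(-54, -1)) = Mul(Mul(Add(Rational(29, 3), x), Pow(Mul(2, x), -1)), Rational(-1, 54)) = Mul(Mul(Add(Rational(29, 3), x), Mul(Rational(1, 2), Pow(x, -1))), Rational(-1, 54)) = Mul(Mul(Rational(1, 2), Pow(x, -1), Add(Rational(29, 3), x)), Rational(-1, 54)) = Mul(Rational(-1, 108), Pow(x, -1), Add(Rational(29, 3), x)))
Add(Function('L')(Function('X')(6)), -1882) = Add(Mul(Rational(1, 324), Pow(3, -1), Add(-29, Mul(-3, 3))), -1882) = Add(Mul(Rational(1, 324), Rational(1, 3), Add(-29, -9)), -1882) = Add(Mul(Rational(1, 324), Rational(1, 3), -38), -1882) = Add(Rational(-19, 486), -1882) = Rational(-914671, 486)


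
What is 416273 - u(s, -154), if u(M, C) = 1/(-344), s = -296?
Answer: 143197913/344 ≈ 4.1627e+5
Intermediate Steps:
u(M, C) = -1/344
416273 - u(s, -154) = 416273 - 1*(-1/344) = 416273 + 1/344 = 143197913/344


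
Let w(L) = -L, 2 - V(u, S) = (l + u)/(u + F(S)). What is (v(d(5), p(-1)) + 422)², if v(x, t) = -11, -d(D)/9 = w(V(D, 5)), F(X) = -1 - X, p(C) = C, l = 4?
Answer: 168921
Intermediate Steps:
V(u, S) = 2 - (4 + u)/(-1 + u - S) (V(u, S) = 2 - (4 + u)/(u + (-1 - S)) = 2 - (4 + u)/(-1 + u - S))
d(D) = 9*(16 - D)/(6 - D) (d(D) = -(-9)*(6 - D + 2*5)/(1 + 5 - D) = -(-9)*(6 - D + 10)/(6 - D) = -(-9)*(16 - D)/(6 - D) = 9*(16 - D)/(6 - D))
(v(d(5), p(-1)) + 422)² = (-11 + 422)² = 411² = 168921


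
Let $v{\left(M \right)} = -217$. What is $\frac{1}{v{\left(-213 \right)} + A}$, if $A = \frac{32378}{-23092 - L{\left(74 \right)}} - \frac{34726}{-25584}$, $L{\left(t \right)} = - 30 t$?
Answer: $- \frac{33374328}{7248701531} \approx -0.0046042$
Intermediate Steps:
$A = - \frac{6472355}{33374328}$ ($A = \frac{32378}{-23092 - \left(-30\right) 74} - \frac{34726}{-25584} = \frac{32378}{-23092 - -2220} - - \frac{17363}{12792} = \frac{32378}{-23092 + 2220} + \frac{17363}{12792} = \frac{32378}{-20872} + \frac{17363}{12792} = 32378 \left(- \frac{1}{20872}\right) + \frac{17363}{12792} = - \frac{16189}{10436} + \frac{17363}{12792} = - \frac{6472355}{33374328} \approx -0.19393$)
$\frac{1}{v{\left(-213 \right)} + A} = \frac{1}{-217 - \frac{6472355}{33374328}} = \frac{1}{- \frac{7248701531}{33374328}} = - \frac{33374328}{7248701531}$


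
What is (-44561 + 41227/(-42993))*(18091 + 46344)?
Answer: -123447942950500/42993 ≈ -2.8713e+9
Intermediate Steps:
(-44561 + 41227/(-42993))*(18091 + 46344) = (-44561 + 41227*(-1/42993))*64435 = (-44561 - 41227/42993)*64435 = -1915852300/42993*64435 = -123447942950500/42993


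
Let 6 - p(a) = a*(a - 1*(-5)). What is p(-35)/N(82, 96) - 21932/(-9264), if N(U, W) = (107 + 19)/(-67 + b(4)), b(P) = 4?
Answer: 1214435/2316 ≈ 524.37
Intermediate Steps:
N(U, W) = -2 (N(U, W) = (107 + 19)/(-67 + 4) = 126/(-63) = 126*(-1/63) = -2)
p(a) = 6 - a*(5 + a) (p(a) = 6 - a*(a - 1*(-5)) = 6 - a*(a + 5) = 6 - a*(5 + a))
p(-35)/N(82, 96) - 21932/(-9264) = (6 - 1*(-35)² - 5*(-35))/(-2) - 21932/(-9264) = (6 - 1*1225 + 175)*(-½) - 21932*(-1/9264) = (6 - 1225 + 175)*(-½) + 5483/2316 = -1044*(-½) + 5483/2316 = 522 + 5483/2316 = 1214435/2316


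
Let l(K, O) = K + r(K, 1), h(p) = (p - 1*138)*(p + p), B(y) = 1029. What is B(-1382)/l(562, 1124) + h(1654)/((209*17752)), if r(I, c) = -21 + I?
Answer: 1168653557/511539413 ≈ 2.2846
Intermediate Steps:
h(p) = 2*p*(-138 + p) (h(p) = (p - 138)*(2*p) = (-138 + p)*(2*p) = 2*p*(-138 + p))
l(K, O) = -21 + 2*K (l(K, O) = K + (-21 + K) = -21 + 2*K)
B(-1382)/l(562, 1124) + h(1654)/((209*17752)) = 1029/(-21 + 2*562) + (2*1654*(-138 + 1654))/((209*17752)) = 1029/(-21 + 1124) + (2*1654*1516)/3710168 = 1029/1103 + 5014928*(1/3710168) = 1029*(1/1103) + 626866/463771 = 1029/1103 + 626866/463771 = 1168653557/511539413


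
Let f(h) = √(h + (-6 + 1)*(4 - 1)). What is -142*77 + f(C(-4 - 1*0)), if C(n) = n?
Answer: -10934 + I*√19 ≈ -10934.0 + 4.3589*I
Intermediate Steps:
f(h) = √(-15 + h) (f(h) = √(h - 5*3) = √(h - 15) = √(-15 + h))
-142*77 + f(C(-4 - 1*0)) = -142*77 + √(-15 + (-4 - 1*0)) = -10934 + √(-15 + (-4 + 0)) = -10934 + √(-15 - 4) = -10934 + √(-19) = -10934 + I*√19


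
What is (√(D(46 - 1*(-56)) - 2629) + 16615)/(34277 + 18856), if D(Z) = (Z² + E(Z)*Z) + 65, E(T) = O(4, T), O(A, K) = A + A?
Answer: 16615/53133 + 4*√541/53133 ≈ 0.31446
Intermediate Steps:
O(A, K) = 2*A
E(T) = 8 (E(T) = 2*4 = 8)
D(Z) = 65 + Z² + 8*Z (D(Z) = (Z² + 8*Z) + 65 = 65 + Z² + 8*Z)
(√(D(46 - 1*(-56)) - 2629) + 16615)/(34277 + 18856) = (√((65 + (46 - 1*(-56))² + 8*(46 - 1*(-56))) - 2629) + 16615)/(34277 + 18856) = (√((65 + (46 + 56)² + 8*(46 + 56)) - 2629) + 16615)/53133 = (√((65 + 102² + 8*102) - 2629) + 16615)*(1/53133) = (√((65 + 10404 + 816) - 2629) + 16615)*(1/53133) = (√(11285 - 2629) + 16615)*(1/53133) = (√8656 + 16615)*(1/53133) = (4*√541 + 16615)*(1/53133) = (16615 + 4*√541)*(1/53133) = 16615/53133 + 4*√541/53133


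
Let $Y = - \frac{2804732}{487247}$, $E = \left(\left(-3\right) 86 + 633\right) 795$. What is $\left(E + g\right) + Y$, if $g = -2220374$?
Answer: $- \frac{936612863235}{487247} \approx -1.9223 \cdot 10^{6}$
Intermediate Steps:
$E = 298125$ ($E = \left(-258 + 633\right) 795 = 375 \cdot 795 = 298125$)
$Y = - \frac{2804732}{487247}$ ($Y = \left(-2804732\right) \frac{1}{487247} = - \frac{2804732}{487247} \approx -5.7563$)
$\left(E + g\right) + Y = \left(298125 - 2220374\right) - \frac{2804732}{487247} = -1922249 - \frac{2804732}{487247} = - \frac{936612863235}{487247}$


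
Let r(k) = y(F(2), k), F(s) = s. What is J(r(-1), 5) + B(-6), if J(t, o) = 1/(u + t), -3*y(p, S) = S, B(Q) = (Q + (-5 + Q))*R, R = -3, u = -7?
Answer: 1017/20 ≈ 50.850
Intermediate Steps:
B(Q) = 15 - 6*Q (B(Q) = (Q + (-5 + Q))*(-3) = (-5 + 2*Q)*(-3) = 15 - 6*Q)
y(p, S) = -S/3
r(k) = -k/3
J(t, o) = 1/(-7 + t)
J(r(-1), 5) + B(-6) = 1/(-7 - 1/3*(-1)) + (15 - 6*(-6)) = 1/(-7 + 1/3) + (15 + 36) = 1/(-20/3) + 51 = -3/20 + 51 = 1017/20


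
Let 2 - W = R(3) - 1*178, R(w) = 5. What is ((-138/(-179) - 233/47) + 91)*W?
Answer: 127813350/8413 ≈ 15192.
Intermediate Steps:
W = 175 (W = 2 - (5 - 1*178) = 2 - (5 - 178) = 2 - 1*(-173) = 2 + 173 = 175)
((-138/(-179) - 233/47) + 91)*W = ((-138/(-179) - 233/47) + 91)*175 = ((-138*(-1/179) - 233*1/47) + 91)*175 = ((138/179 - 233/47) + 91)*175 = (-35221/8413 + 91)*175 = (730362/8413)*175 = 127813350/8413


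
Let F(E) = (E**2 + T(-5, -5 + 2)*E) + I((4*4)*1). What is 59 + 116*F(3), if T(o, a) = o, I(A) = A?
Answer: 1219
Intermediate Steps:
F(E) = 16 + E**2 - 5*E (F(E) = (E**2 - 5*E) + (4*4)*1 = (E**2 - 5*E) + 16*1 = (E**2 - 5*E) + 16 = 16 + E**2 - 5*E)
59 + 116*F(3) = 59 + 116*(16 + 3**2 - 5*3) = 59 + 116*(16 + 9 - 15) = 59 + 116*10 = 59 + 1160 = 1219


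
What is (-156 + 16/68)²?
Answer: 7011904/289 ≈ 24263.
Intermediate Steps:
(-156 + 16/68)² = (-156 + 16*(1/68))² = (-156 + 4/17)² = (-2648/17)² = 7011904/289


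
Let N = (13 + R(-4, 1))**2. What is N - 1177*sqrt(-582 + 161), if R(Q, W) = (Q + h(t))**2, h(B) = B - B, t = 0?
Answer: 841 - 1177*I*sqrt(421) ≈ 841.0 - 24150.0*I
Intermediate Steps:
h(B) = 0
R(Q, W) = Q**2 (R(Q, W) = (Q + 0)**2 = Q**2)
N = 841 (N = (13 + (-4)**2)**2 = (13 + 16)**2 = 29**2 = 841)
N - 1177*sqrt(-582 + 161) = 841 - 1177*sqrt(-582 + 161) = 841 - 1177*I*sqrt(421)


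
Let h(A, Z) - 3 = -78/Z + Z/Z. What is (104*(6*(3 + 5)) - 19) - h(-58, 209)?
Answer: 1038599/209 ≈ 4969.4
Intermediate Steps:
h(A, Z) = 4 - 78/Z (h(A, Z) = 3 + (-78/Z + Z/Z) = 3 + (-78/Z + 1) = 3 + (1 - 78/Z) = 4 - 78/Z)
(104*(6*(3 + 5)) - 19) - h(-58, 209) = (104*(6*(3 + 5)) - 19) - (4 - 78/209) = (104*(6*8) - 19) - (4 - 78*1/209) = (104*48 - 19) - (4 - 78/209) = (4992 - 19) - 1*758/209 = 4973 - 758/209 = 1038599/209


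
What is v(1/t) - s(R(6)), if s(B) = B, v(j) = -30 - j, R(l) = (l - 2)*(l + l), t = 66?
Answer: -5149/66 ≈ -78.015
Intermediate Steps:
R(l) = 2*l*(-2 + l) (R(l) = (-2 + l)*(2*l) = 2*l*(-2 + l))
v(1/t) - s(R(6)) = (-30 - 1/66) - 2*6*(-2 + 6) = (-30 - 1*1/66) - 2*6*4 = (-30 - 1/66) - 1*48 = -1981/66 - 48 = -5149/66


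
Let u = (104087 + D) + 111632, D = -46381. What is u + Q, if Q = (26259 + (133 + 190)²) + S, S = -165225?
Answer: 134701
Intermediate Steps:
u = 169338 (u = (104087 - 46381) + 111632 = 57706 + 111632 = 169338)
Q = -34637 (Q = (26259 + (133 + 190)²) - 165225 = (26259 + 323²) - 165225 = (26259 + 104329) - 165225 = 130588 - 165225 = -34637)
u + Q = 169338 - 34637 = 134701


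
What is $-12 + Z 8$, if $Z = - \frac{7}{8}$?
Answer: $-19$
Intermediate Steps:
$Z = - \frac{7}{8}$ ($Z = \left(-7\right) \frac{1}{8} = - \frac{7}{8} \approx -0.875$)
$-12 + Z 8 = -12 - 7 = -19$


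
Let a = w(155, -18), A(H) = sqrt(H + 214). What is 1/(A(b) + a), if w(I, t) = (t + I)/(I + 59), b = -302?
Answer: 29318/4048817 - 91592*I*sqrt(22)/4048817 ≈ 0.0072411 - 0.10611*I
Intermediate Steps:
A(H) = sqrt(214 + H)
w(I, t) = (I + t)/(59 + I)
a = 137/214 (a = (155 - 18)/(59 + 155) = 137/214 ≈ 0.64019)
1/(A(b) + a) = 1/(sqrt(214 - 302) + 137/214) = 1/(sqrt(-88) + 137/214) = 1/(2*I*sqrt(22) + 137/214) = 1/(137/214 + 2*I*sqrt(22))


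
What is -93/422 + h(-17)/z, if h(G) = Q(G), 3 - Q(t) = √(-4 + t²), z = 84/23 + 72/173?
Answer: 588655/1138556 - 3979*√285/16188 ≈ -3.6326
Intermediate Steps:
z = 16188/3979 (z = 84*(1/23) + 72*(1/173) = 84/23 + 72/173 = 16188/3979 ≈ 4.0684)
Q(t) = 3 - √(-4 + t²)
h(G) = 3 - √(-4 + G²)
-93/422 + h(-17)/z = -93/422 + (3 - √(-4 + (-17)²))/(16188/3979) = -93*1/422 + (3 - √(-4 + 289))*(3979/16188) = -93/422 + (3 - √285)*(3979/16188) = -93/422 + (3979/5396 - 3979*√285/16188) = 588655/1138556 - 3979*√285/16188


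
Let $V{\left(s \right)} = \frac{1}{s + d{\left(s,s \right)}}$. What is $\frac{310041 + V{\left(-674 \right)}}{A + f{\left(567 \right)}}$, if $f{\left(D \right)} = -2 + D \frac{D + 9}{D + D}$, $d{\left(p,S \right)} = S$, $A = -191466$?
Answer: $- \frac{417935267}{257710640} \approx -1.6217$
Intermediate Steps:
$V{\left(s \right)} = \frac{1}{2 s}$ ($V{\left(s \right)} = \frac{1}{s + s} = \frac{1}{2 s}$)
$f{\left(D \right)} = \frac{5}{2} + \frac{D}{2}$ ($f{\left(D \right)} = -2 + D \frac{9 + D}{2 D} = -2 + \left(\frac{9}{2} + \frac{D}{2}\right) = \frac{5}{2} + \frac{D}{2}$)
$\frac{310041 + V{\left(-674 \right)}}{A + f{\left(567 \right)}} = \frac{310041 + \frac{1}{2 \left(-674\right)}}{-191466 + \left(\frac{5}{2} + \frac{1}{2} \cdot 567\right)} = \frac{310041 + \frac{1}{2} \left(- \frac{1}{674}\right)}{-191466 + \left(\frac{5}{2} + \frac{567}{2}\right)} = \frac{310041 - \frac{1}{1348}}{-191466 + 286} = \frac{417935267}{1348 \left(-191180\right)} = \frac{417935267}{1348} \left(- \frac{1}{191180}\right) = - \frac{417935267}{257710640}$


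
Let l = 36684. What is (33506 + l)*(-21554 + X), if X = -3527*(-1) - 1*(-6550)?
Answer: -805570630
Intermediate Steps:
X = 10077 (X = 3527 + 6550 = 10077)
(33506 + l)*(-21554 + X) = (33506 + 36684)*(-21554 + 10077) = 70190*(-11477) = -805570630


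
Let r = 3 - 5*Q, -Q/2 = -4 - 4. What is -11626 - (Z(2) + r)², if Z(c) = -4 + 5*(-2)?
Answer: -19907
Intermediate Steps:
Q = 16 (Q = -2*(-4 - 4) = -2*(-8) = 16)
r = -77 (r = 3 - 5*16 = 3 - 80 = -77)
Z(c) = -14 (Z(c) = -4 - 10 = -14)
-11626 - (Z(2) + r)² = -11626 - (-14 - 77)² = -11626 - 1*(-91)² = -11626 - 1*8281 = -11626 - 8281 = -19907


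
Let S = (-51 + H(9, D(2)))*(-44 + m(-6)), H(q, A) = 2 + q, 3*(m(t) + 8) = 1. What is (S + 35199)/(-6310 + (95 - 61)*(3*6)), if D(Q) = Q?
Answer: -15971/2442 ≈ -6.5401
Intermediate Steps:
m(t) = -23/3 (m(t) = -8 + (⅓)*1 = -8 + ⅓ = -23/3)
S = 6200/3 (S = (-51 + (2 + 9))*(-44 - 23/3) = (-51 + 11)*(-155/3) = -40*(-155/3) = 6200/3 ≈ 2066.7)
(S + 35199)/(-6310 + (95 - 61)*(3*6)) = (6200/3 + 35199)/(-6310 + (95 - 61)*(3*6)) = 111797/(3*(-6310 + 34*18)) = 111797/(3*(-6310 + 612)) = (111797/3)/(-5698) = (111797/3)*(-1/5698) = -15971/2442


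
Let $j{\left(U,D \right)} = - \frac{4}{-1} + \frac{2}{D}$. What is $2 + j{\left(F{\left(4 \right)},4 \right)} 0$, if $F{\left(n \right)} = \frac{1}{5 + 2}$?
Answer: $2$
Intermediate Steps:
$F{\left(n \right)} = \frac{1}{7}$
$j{\left(U,D \right)} = 4 + \frac{2}{D}$ ($j{\left(U,D \right)} = \left(-4\right) \left(-1\right) + \frac{2}{D} = 4 + \frac{2}{D}$)
$2 + j{\left(F{\left(4 \right)},4 \right)} 0 = 2 + \left(4 + \frac{2}{4}\right) 0 = 2 + \left(4 + 2 \cdot \frac{1}{4}\right) 0 = 2 + \left(4 + \frac{1}{2}\right) 0 = 2 + \frac{9}{2} \cdot 0 = 2 + 0 = 2$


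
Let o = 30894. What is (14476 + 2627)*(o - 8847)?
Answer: 377069841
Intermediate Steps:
(14476 + 2627)*(o - 8847) = (14476 + 2627)*(30894 - 8847) = 17103*22047 = 377069841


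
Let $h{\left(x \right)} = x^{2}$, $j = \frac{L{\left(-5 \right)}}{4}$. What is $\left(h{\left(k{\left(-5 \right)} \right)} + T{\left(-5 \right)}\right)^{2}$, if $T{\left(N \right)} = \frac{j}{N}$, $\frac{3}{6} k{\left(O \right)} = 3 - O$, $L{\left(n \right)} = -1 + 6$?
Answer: $\frac{1046529}{16} \approx 65408.0$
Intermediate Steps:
$L{\left(n \right)} = 5$
$j = \frac{5}{4} \approx 1.25$
$k{\left(O \right)} = 6 - 2 O$ ($k{\left(O \right)} = 2 \left(3 - O\right) = 6 - 2 O$)
$T{\left(N \right)} = \frac{5}{4 N}$
$\left(h{\left(k{\left(-5 \right)} \right)} + T{\left(-5 \right)}\right)^{2} = \left(\left(6 - -10\right)^{2} + \frac{5}{4 \left(-5\right)}\right)^{2} = \left(\left(6 + 10\right)^{2} + \frac{5}{4} \left(- \frac{1}{5}\right)\right)^{2} = \left(16^{2} - \frac{1}{4}\right)^{2} = \left(256 - \frac{1}{4}\right)^{2} = \left(\frac{1023}{4}\right)^{2} = \frac{1046529}{16}$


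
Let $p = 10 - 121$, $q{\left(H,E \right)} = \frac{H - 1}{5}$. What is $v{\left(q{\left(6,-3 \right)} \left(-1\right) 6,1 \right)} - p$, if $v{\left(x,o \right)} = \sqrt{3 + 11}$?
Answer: $111 + \sqrt{14} \approx 114.74$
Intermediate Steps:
$q{\left(H,E \right)} = - \frac{1}{5} + \frac{H}{5}$ ($q{\left(H,E \right)} = \left(-1 + H\right) \frac{1}{5} = - \frac{1}{5} + \frac{H}{5}$)
$v{\left(x,o \right)} = \sqrt{14}$
$p = -111$ ($p = 10 - 121 = -111$)
$v{\left(q{\left(6,-3 \right)} \left(-1\right) 6,1 \right)} - p = \sqrt{14} - -111 = \sqrt{14} + 111 = 111 + \sqrt{14}$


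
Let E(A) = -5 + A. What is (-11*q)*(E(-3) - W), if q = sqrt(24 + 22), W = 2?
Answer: 110*sqrt(46) ≈ 746.06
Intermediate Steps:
q = sqrt(46) ≈ 6.7823
(-11*q)*(E(-3) - W) = (-11*sqrt(46))*((-5 - 3) - 1*2) = (-11*sqrt(46))*(-8 - 2) = -11*sqrt(46)*(-10) = 110*sqrt(46)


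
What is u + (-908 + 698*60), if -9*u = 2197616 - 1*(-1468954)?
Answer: -1099274/3 ≈ -3.6642e+5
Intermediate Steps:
u = -1222190/3 (u = -(2197616 - 1*(-1468954))/9 = -(2197616 + 1468954)/9 = -⅑*3666570 = -1222190/3 ≈ -4.0740e+5)
u + (-908 + 698*60) = -1222190/3 + (-908 + 698*60) = -1222190/3 + (-908 + 41880) = -1222190/3 + 40972 = -1099274/3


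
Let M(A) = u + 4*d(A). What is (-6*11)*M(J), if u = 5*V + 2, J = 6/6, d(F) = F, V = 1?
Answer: -726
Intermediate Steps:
J = 1 (J = 6*(⅙) = 1)
u = 7 (u = 5*1 + 2 = 5 + 2 = 7)
M(A) = 7 + 4*A
(-6*11)*M(J) = (-6*11)*(7 + 4*1) = -66*(7 + 4) = -66*11 = -726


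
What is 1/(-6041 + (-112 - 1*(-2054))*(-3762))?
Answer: 1/15420438 ≈ 6.4849e-8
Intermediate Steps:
1/(-6041 + (-112 - 1*(-2054))*(-3762)) = -1/3762/(-6041 + (-112 + 2054)) = -1/3762/(-6041 + 1942) = -1/3762/(-4099) = -1/4099*(-1/3762) = 1/15420438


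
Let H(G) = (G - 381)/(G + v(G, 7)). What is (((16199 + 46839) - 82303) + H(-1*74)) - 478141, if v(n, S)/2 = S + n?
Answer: -7958461/16 ≈ -4.9740e+5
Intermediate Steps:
v(n, S) = 2*S + 2*n (v(n, S) = 2*(S + n) = 2*S + 2*n)
H(G) = (-381 + G)/(14 + 3*G) (H(G) = (G - 381)/(G + (2*7 + 2*G)) = (-381 + G)/(G + (14 + 2*G)) = (-381 + G)/(14 + 3*G))
(((16199 + 46839) - 82303) + H(-1*74)) - 478141 = (((16199 + 46839) - 82303) + (-381 - 1*74)/(14 + 3*(-1*74))) - 478141 = ((63038 - 82303) + (-381 - 74)/(14 + 3*(-74))) - 478141 = (-19265 - 455/(14 - 222)) - 478141 = (-19265 - 455/(-208)) - 478141 = (-19265 - 1/208*(-455)) - 478141 = (-19265 + 35/16) - 478141 = -308205/16 - 478141 = -7958461/16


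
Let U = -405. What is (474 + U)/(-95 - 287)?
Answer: -69/382 ≈ -0.18063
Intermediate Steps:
(474 + U)/(-95 - 287) = (474 - 405)/(-95 - 287) = 69/(-382) = 69*(-1/382) = -69/382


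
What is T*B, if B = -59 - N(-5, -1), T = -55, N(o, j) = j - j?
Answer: 3245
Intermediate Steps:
N(o, j) = 0
B = -59 (B = -59 - 1*0 = -59 + 0 = -59)
T*B = -55*(-59) = 3245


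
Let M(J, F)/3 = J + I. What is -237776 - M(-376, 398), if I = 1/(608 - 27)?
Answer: -137492491/581 ≈ -2.3665e+5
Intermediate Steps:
I = 1/581 ≈ 0.0017212
M(J, F) = 3/581 + 3*J (M(J, F) = 3*(J + 1/581) = 3*(1/581 + J) = 3/581 + 3*J)
-237776 - M(-376, 398) = -237776 - (3/581 + 3*(-376)) = -237776 - (3/581 - 1128) = -237776 - 1*(-655365/581) = -237776 + 655365/581 = -137492491/581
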